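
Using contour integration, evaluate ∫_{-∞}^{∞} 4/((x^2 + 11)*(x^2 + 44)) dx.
Let f(z) = 4/((z^2 + 11)*(z^2 + 44)). The denominator has no real zeros and deg Q - deg P = 4 ≥ 2, so the integral of f over the upper semicircle |z| = R tends to 0 as R → ∞. Closing the contour in the upper half-plane,
  ∫_{-∞}^{∞} f(x) dx = 2πi · Σ Res(f, z_k)  over the poles with Im z_k > 0.

Zeros of the denominator: z^2 + 11 = 0 gives z = ±sqrt(11)*I; z^2 + 44 = 0 gives z = ±2*sqrt(11)*I.
Upper half-plane: z = sqrt(11)*I, z = 2*sqrt(11)*I (simple).

Each pole is a simple zero of Q(z) = z^4 + 55*z^2 + 484, so Res(f, z₀) = P(z₀)/Q'(z₀) with P(z) = 4, Q'(z) = 4*z^3 + 110*z:
  Res(f, sqrt(11)*I) = (4)/(66*sqrt(11)*I) = -2*sqrt(11)*I/363
  Res(f, 2*sqrt(11)*I) = (4)/(-132*sqrt(11)*I) = sqrt(11)*I/363

Sum of residues: -sqrt(11)*I/363
∫_{-∞}^{∞} f(x) dx = 2πi · (-sqrt(11)*I/363) = 2*sqrt(11)*pi/363

Final answer: 2*sqrt(11)*pi/363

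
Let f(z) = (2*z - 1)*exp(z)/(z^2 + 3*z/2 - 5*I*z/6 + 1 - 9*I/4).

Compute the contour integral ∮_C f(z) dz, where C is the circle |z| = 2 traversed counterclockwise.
By the residue theorem, ∮_C f(z) dz = 2πi · (sum of the residues of f at the poles inside |z| = 2).

The denominator factors as (z - 3*I/2)*(z + 3/2 + 2*I/3), so the singularities of f are simple poles at z = 3*I/2, z = -3/2 - 2*I/3.
  |3*I/2|² = 9/4 < 4 = 2², so this pole is inside the contour.
  |-3/2 - 2*I/3|² = 97/36 < 4 = 2², so this pole is inside the contour.

With P(z) = (2*z - 1)*exp(z) and Q(z) = z^2 + 3*z/2 - 5*I*z/6 + 1 - 9*I/4, each pole is simple, so Res(f, z₀) = P(z₀)/Q'(z₀) with Q'(z) = 2*z + 3/2 - 5*I/6.
  Res(f, 3*I/2) = P(3*I/2)/Q'(3*I/2) = ((-1 + 3*I)*exp(3*I/2))/(3/2 + 13*I/6) = (18/25 + 24*I/25)*exp(3*I/2)
  Res(f, -3/2 - 2*I/3) = P(-3/2 - 2*I/3)/Q'(-3/2 - 2*I/3) = ((-4 - 4*I/3)*exp(-3/2 - 2*I/3))/(-3/2 - 13*I/6) = (32/25 - 24*I/25)*exp(-3/2 - 2*I/3)

Sum of residues inside C: (32/25 - 24*I/25)*exp(-3/2 - 2*I/3) + (18/25 + 24*I/25)*exp(3*I/2)
∮_C f(z) dz = 2πi · ((32/25 - 24*I/25)*exp(-3/2 - 2*I/3) + (18/25 + 24*I/25)*exp(3*I/2)) = pi*(-48/25 + 36*I/25)*exp(3*I/2) + pi*(48/25 + 64*I/25)*exp(-3/2 - 2*I/3)

Final answer: pi*(-48/25 + 36*I/25)*exp(3*I/2) + pi*(48/25 + 64*I/25)*exp(-3/2 - 2*I/3)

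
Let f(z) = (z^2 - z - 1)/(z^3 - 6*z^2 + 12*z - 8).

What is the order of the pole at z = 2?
3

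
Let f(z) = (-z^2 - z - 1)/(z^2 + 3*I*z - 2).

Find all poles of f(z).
The singularities of f are the zeros of the denominator. Factoring,
  z^2 + 3*I*z - 2 = (z + I)*(z + 2*I)
so the candidates are z = -I, z = -2*I.

Check the numerator P(z) = -z^2 - z - 1 at each one:
  P(-I) = I ≠ 0, so z = -I is a (simple) pole.
  P(-2*I) = 3 + 2*I ≠ 0, so z = -2*I is a (simple) pole.

Poles of f: {-2*I, -I}

Final answer: {-2*I, -I}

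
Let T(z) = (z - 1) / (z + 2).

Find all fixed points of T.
T(z) = z means z - 1 = z*(z + 2), i.e.
  z^2 + z + 1 = 0.
Discriminant: (1)^2 - 4*(1)*(1) = -3, so the roots are complex conjugates.
  z = (-1 ± I*sqrt(3))/(2*(1))
Fixed points: {-1/2 - sqrt(3)*I/2, -1/2 + sqrt(3)*I/2}

Final answer: {-1/2 - sqrt(3)*I/2, -1/2 + sqrt(3)*I/2}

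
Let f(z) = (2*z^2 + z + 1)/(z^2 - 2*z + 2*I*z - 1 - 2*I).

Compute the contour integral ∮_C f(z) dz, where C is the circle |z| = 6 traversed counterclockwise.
pi*(8 + 10*I)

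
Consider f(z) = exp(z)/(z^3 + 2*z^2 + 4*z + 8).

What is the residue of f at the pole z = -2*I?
Write f(z) = P(z)/Q(z) with P(z) = exp(z) and Q(z) = z^3 + 2*z^2 + 4*z + 8.
The denominator factors as Q(z) = (z - 2*I)*(z + 2*I)*(z + 2), so z = -2*I is a simple zero of Q and P is analytic there; z = -2*I is therefore a simple pole and
  Res(f, z₀) = P(z₀)/Q'(z₀).

Q'(z) = 3*z^2 + 4*z + 4, so Q'(-2*I) = -8 - 8*I.
P(-2*I) = exp(-2*I).

Res(f, -2*I) = (exp(-2*I))/(-8 - 8*I) = (-1/16 + I/16)*exp(-2*I)

Final answer: (-1/16 + I/16)*exp(-2*I)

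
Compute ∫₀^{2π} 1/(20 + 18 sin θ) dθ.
sqrt(19)*pi/19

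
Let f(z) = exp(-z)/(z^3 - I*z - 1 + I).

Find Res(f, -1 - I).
Write f(z) = P(z)/Q(z) with P(z) = exp(-z) and Q(z) = z^3 - I*z - 1 + I.
The denominator factors as Q(z) = (z - I)*(z + 1 + I)*(z - 1), so z = -1 - I is a simple zero of Q and P is analytic there; z = -1 - I is therefore a simple pole and
  Res(f, z₀) = P(z₀)/Q'(z₀).

Q'(z) = 3*z^2 - I, so Q'(-1 - I) = 5*I.
P(-1 - I) = exp(1 + I).

Res(f, -1 - I) = (exp(1 + I))/(5*I) = -I*exp(1 + I)/5

Final answer: -I*exp(1 + I)/5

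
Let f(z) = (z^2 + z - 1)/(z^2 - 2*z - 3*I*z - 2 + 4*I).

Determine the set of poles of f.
The singularities of f are the zeros of the denominator. Factoring,
  z^2 - 2*z - 3*I*z - 2 + 4*I = (z - 2*I)*(z - 2 - I)
so the candidates are z = 2*I, z = 2 + I.

Check the numerator P(z) = z^2 + z - 1 at each one:
  P(2*I) = -5 + 2*I ≠ 0, so z = 2*I is a (simple) pole.
  P(2 + I) = 4 + 5*I ≠ 0, so z = 2 + I is a (simple) pole.

Poles of f: {2*I, 2 + I}

Final answer: {2*I, 2 + I}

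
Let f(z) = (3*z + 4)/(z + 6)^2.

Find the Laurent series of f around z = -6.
Put w = z - (-6), i.e. z = w - 6. The denominator is w^2, so it suffices to rewrite the numerator in powers of w.

P(z) = 3*z + 4
P(w - 6) = -14 + 3*w

Dividing each term by w^2:
  f = -14/w^2 + 3/w

Substituting back w = z + 6:
  f(z) = -14/(z + 6)^2 + 3/(z + 6)

The series is finite because the numerator is a polynomial; the negative powers form the principal part, and the coefficient of 1/(z + 6) gives Res(f, -6) = 3.

Final answer: -14/(z + 6)^2 + 3/(z + 6)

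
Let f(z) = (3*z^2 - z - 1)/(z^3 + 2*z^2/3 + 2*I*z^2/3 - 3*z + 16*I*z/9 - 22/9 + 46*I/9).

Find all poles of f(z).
The singularities of f are the zeros of the denominator. Factoring,
  z^3 + 2*z^2/3 + 2*I*z^2/3 - 3*z + 16*I*z/9 - 22/9 + 46*I/9 = (z - 2 + I)*(z + 2/3 - I)*(z + 2 + 2*I/3)
so the candidates are z = 2 - I, z = -2/3 + I, z = -2 - 2*I/3.

Check the numerator P(z) = 3*z^2 - z - 1 at each one:
  P(2 - I) = 6 - 11*I ≠ 0, so z = 2 - I is a (simple) pole.
  P(-2/3 + I) = -2 - 5*I ≠ 0, so z = -2/3 + I is a (simple) pole.
  P(-2 - 2*I/3) = 35/3 + 26*I/3 ≠ 0, so z = -2 - 2*I/3 is a (simple) pole.

Poles of f: {-2 - 2*I/3, -2/3 + I, 2 - I}

Final answer: {-2 - 2*I/3, -2/3 + I, 2 - I}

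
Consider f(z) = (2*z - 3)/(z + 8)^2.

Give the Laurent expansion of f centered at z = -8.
Put w = z - (-8), i.e. z = w - 8. The denominator is w^2, so it suffices to rewrite the numerator in powers of w.

P(z) = 2*z - 3
P(w - 8) = -19 + 2*w

Dividing each term by w^2:
  f = -19/w^2 + 2/w

Substituting back w = z + 8:
  f(z) = -19/(z + 8)^2 + 2/(z + 8)

The series is finite because the numerator is a polynomial; the negative powers form the principal part, and the coefficient of 1/(z + 8) gives Res(f, -8) = 2.

Final answer: -19/(z + 8)^2 + 2/(z + 8)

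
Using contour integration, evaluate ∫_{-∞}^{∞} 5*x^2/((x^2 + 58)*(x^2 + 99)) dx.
5*pi*(-sqrt(58) + 3*sqrt(11))/41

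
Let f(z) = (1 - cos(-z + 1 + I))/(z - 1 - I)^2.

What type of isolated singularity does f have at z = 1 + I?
removable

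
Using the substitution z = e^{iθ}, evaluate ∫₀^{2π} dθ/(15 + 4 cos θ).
2*sqrt(209)*pi/209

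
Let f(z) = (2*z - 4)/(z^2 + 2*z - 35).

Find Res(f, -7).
3/2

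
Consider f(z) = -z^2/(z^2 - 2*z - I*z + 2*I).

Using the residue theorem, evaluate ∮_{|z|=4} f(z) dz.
By the residue theorem, ∮_C f(z) dz = 2πi · (sum of the residues of f at the poles inside |z| = 4).

The denominator factors as (z - I)*(z - 2), so the singularities of f are simple poles at z = I, z = 2.
  |I|² = 1 < 16 = 4², so this pole is inside the contour.
  |2|² = 4 < 16 = 4², so this pole is inside the contour.

With P(z) = -z^2 and Q(z) = z^2 - 2*z - I*z + 2*I, each pole is simple, so Res(f, z₀) = P(z₀)/Q'(z₀) with Q'(z) = 2*z - 2 - I.
  Res(f, I) = P(I)/Q'(I) = (1)/(-2 + I) = -2/5 - I/5
  Res(f, 2) = P(2)/Q'(2) = (-4)/(2 - I) = -8/5 - 4*I/5

Sum of residues inside C: -2 - I
∮_C f(z) dz = 2πi · (-2 - I) = pi*(2 - 4*I)

Final answer: pi*(2 - 4*I)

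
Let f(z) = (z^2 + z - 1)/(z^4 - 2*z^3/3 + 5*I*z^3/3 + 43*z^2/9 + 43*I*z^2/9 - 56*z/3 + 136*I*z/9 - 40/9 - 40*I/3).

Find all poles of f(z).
The singularities of f are the zeros of the denominator. Factoring,
  z^4 - 2*z^3/3 + 5*I*z^3/3 + 43*z^2/9 + 43*I*z^2/9 - 56*z/3 + 136*I*z/9 - 40/9 - 40*I/3 = (z - 1/3 + 2*I/3)*(z + 1 - 3*I)*(z - 2 + 2*I)*(z + 2/3 + 2*I)
so the candidates are z = 1/3 - 2*I/3, z = -1 + 3*I, z = 2 - 2*I, z = -2/3 - 2*I.

Check the numerator P(z) = z^2 + z - 1 at each one:
  P(1/3 - 2*I/3) = -1 - 10*I/9 ≠ 0, so z = 1/3 - 2*I/3 is a (simple) pole.
  P(-1 + 3*I) = -10 - 3*I ≠ 0, so z = -1 + 3*I is a (simple) pole.
  P(2 - 2*I) = 1 - 10*I ≠ 0, so z = 2 - 2*I is a (simple) pole.
  P(-2/3 - 2*I) = -47/9 + 2*I/3 ≠ 0, so z = -2/3 - 2*I is a (simple) pole.

Poles of f: {-1 + 3*I, -2/3 - 2*I, 1/3 - 2*I/3, 2 - 2*I}

Final answer: {-1 + 3*I, -2/3 - 2*I, 1/3 - 2*I/3, 2 - 2*I}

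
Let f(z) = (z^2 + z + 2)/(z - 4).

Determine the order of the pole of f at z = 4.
1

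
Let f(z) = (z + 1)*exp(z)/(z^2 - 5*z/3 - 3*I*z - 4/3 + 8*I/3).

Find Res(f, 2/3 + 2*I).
Write f(z) = P(z)/Q(z) with P(z) = (z + 1)*exp(z) and Q(z) = z^2 - 5*z/3 - 3*I*z - 4/3 + 8*I/3.
The denominator factors as Q(z) = (z - 1 - I)*(z - 2/3 - 2*I), so z = 2/3 + 2*I is a simple zero of Q and P is analytic there; z = 2/3 + 2*I is therefore a simple pole and
  Res(f, z₀) = P(z₀)/Q'(z₀).

Q'(z) = 2*z - 5/3 - 3*I, so Q'(2/3 + 2*I) = -1/3 + I.
P(2/3 + 2*I) = (5/3 + 2*I)*exp(2/3 + 2*I).

Res(f, 2/3 + 2*I) = ((5/3 + 2*I)*exp(2/3 + 2*I))/(-1/3 + I) = (13/10 - 21*I/10)*exp(2/3 + 2*I)

Final answer: (13/10 - 21*I/10)*exp(2/3 + 2*I)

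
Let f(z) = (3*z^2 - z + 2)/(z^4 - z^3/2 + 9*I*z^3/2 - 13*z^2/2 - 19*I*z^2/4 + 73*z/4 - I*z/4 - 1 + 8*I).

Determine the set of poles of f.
The singularities of f are the zeros of the denominator. Factoring,
  z^4 - z^3/2 + 9*I*z^3/2 - 13*z^2/2 - 19*I*z^2/4 + 73*z/4 - I*z/4 - 1 + 8*I = (z + 2 + 2*I)*(z - 1 + 3*I)*(z - 3/2 - I)*(z + I/2)
so the candidates are z = -2 - 2*I, z = 1 - 3*I, z = 3/2 + I, z = -I/2.

Check the numerator P(z) = 3*z^2 - z + 2 at each one:
  P(-2 - 2*I) = 4 + 26*I ≠ 0, so z = -2 - 2*I is a (simple) pole.
  P(1 - 3*I) = -23 - 15*I ≠ 0, so z = 1 - 3*I is a (simple) pole.
  P(3/2 + I) = 17/4 + 8*I ≠ 0, so z = 3/2 + I is a (simple) pole.
  P(-I/2) = 5/4 + I/2 ≠ 0, so z = -I/2 is a (simple) pole.

Poles of f: {-2 - 2*I, -I/2, 1 - 3*I, 3/2 + I}

Final answer: {-2 - 2*I, -I/2, 1 - 3*I, 3/2 + I}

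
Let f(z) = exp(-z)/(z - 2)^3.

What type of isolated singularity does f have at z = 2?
Write f(z) = g(z)/(z - 2)^3 with g(z) = exp(-z).
g is entire and g(2) = exp(-2) ≠ 0, so no factor of (z - 2) cancels: the Laurent expansion of f about z = 2 starts at the power -3, i.e. lim_{z→z₀} (z - z₀)^3 f(z) = exp(-2) is finite and nonzero.
So z = 2 is a pole of order 3.

Final answer: pole of order 3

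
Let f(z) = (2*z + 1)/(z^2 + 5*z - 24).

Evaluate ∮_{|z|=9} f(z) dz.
By the residue theorem, ∮_C f(z) dz = 2πi · (sum of the residues of f at the poles inside |z| = 9).

The denominator factors as (z - 3)*(z + 8), so the singularities of f are simple poles at z = 3, z = -8.
  |3|² = 9 < 81 = 9², so this pole is inside the contour.
  |-8|² = 64 < 81 = 9², so this pole is inside the contour.

With P(z) = 2*z + 1 and Q(z) = z^2 + 5*z - 24, each pole is simple, so Res(f, z₀) = P(z₀)/Q'(z₀) with Q'(z) = 2*z + 5.
  Res(f, 3) = P(3)/Q'(3) = (7)/(11) = 7/11
  Res(f, -8) = P(-8)/Q'(-8) = (-15)/(-11) = 15/11

Sum of residues inside C: 2
∮_C f(z) dz = 2πi · (2) = 4*I*pi

Final answer: 4*I*pi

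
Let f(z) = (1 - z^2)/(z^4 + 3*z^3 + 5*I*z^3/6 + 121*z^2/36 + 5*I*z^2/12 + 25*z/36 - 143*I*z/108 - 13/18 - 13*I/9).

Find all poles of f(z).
The singularities of f are the zeros of the denominator. Factoring,
  z^4 + 3*z^3 + 5*I*z^3/6 + 121*z^2/36 + 5*I*z^2/12 + 25*z/36 - 143*I*z/108 - 13/18 - 13*I/9 = (z + 1 + I/3)*(z + 1 - 2*I/3)*(z - 1/2 - I/3)*(z + 3/2 + 3*I/2)
so the candidates are z = -1 - I/3, z = -1 + 2*I/3, z = 1/2 + I/3, z = -3/2 - 3*I/2.

Check the numerator P(z) = 1 - z^2 at each one:
  P(-1 - I/3) = 1/9 - 2*I/3 ≠ 0, so z = -1 - I/3 is a (simple) pole.
  P(-1 + 2*I/3) = 4/9 + 4*I/3 ≠ 0, so z = -1 + 2*I/3 is a (simple) pole.
  P(1/2 + I/3) = 31/36 - I/3 ≠ 0, so z = 1/2 + I/3 is a (simple) pole.
  P(-3/2 - 3*I/2) = 1 - 9*I/2 ≠ 0, so z = -3/2 - 3*I/2 is a (simple) pole.

Poles of f: {-3/2 - 3*I/2, -1 - I/3, -1 + 2*I/3, 1/2 + I/3}

Final answer: {-3/2 - 3*I/2, -1 - I/3, -1 + 2*I/3, 1/2 + I/3}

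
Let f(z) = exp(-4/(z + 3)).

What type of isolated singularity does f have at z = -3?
Let u = z + 3. Then
  e^(-4/u) = Σ_{k≥0} (-4)^k/(k!·u^k) = 1 - 4/u + 8/u^2 - 32/(3*u^3) + ...
which has infinitely many negative powers of u, so exp(-4/(z + 3)) has an essential singularity at z = -3.
So the singularity is essential.

Final answer: essential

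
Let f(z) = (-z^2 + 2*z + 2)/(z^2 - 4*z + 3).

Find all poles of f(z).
The singularities of f are the zeros of the denominator. Factoring,
  z^2 - 4*z + 3 = (z - 3)*(z - 1)
so the candidates are z = 3, z = 1.

Check the numerator P(z) = -z^2 + 2*z + 2 at each one:
  P(3) = -1 ≠ 0, so z = 3 is a (simple) pole.
  P(1) = 3 ≠ 0, so z = 1 is a (simple) pole.

Poles of f: {1, 3}

Final answer: {1, 3}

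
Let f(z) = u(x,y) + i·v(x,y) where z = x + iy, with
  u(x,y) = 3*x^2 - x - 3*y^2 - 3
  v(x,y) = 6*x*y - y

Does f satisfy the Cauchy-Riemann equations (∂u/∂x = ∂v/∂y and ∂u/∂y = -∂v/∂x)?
∂u/∂x = 6*x - 1
∂v/∂y = 6*x - 1
∂u/∂y = -6*y
∂v/∂x = 6*y
∂u/∂x = ∂v/∂y and ∂u/∂y = -∂v/∂x hold identically; f is analytic.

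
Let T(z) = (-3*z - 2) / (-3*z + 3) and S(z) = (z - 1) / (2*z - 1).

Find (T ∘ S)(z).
(T ∘ S)(z) = T(S(z)) = ((-3)*S(z) + (-2))/((-3)*S(z) + (3)). Multiply numerator and denominator by 2*z - 1:
  numerator:   (-3)*(z - 1) + (-2)*(2*z - 1) = -7*z + 5
  denominator: (-3)*(z - 1) + (3)*(2*z - 1) = 3*z
(T ∘ S)(z) = (-7*z + 5)/(3*z)

Final answer: (-7*z + 5)/(3*z)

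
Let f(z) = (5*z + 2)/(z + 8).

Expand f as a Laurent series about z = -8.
-38/(z + 8) + 5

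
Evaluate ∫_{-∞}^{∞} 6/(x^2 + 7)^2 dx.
3*sqrt(7)*pi/49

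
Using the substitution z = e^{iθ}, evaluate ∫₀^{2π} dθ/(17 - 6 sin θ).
2*sqrt(253)*pi/253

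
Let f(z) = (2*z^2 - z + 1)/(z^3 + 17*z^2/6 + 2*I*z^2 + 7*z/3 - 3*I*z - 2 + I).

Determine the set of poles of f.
{-3 - 3*I, -1/3 + I, 1/2}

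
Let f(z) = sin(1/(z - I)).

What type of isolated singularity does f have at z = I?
Let u = z - I. Then
  sin(1/u) = Σ_{k≥0} (-1)^k (1)^(2k+1)/((2k+1)!·u^(2k+1)) = 1/u - 1/(6*u^3) + 1/(120*u^5) + ...
which has infinitely many negative powers of u, so sin(1/(z - I)) has an essential singularity at z = I.
So the singularity is essential.

Final answer: essential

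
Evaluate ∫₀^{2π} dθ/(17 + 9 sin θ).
Call the integral J. The integrand is 2π-periodic and we integrate over a full period, so shifting θ does not change the value (θ → θ + π/2 turns sin θ into cos θ). Hence
  J = ∫₀^{2π} dθ/(17 + 9 cos θ).
Put z = e^{iθ}: then cos θ = (z + 1/z)/2, dθ = dz/(iz), and z runs once counterclockwise around |z| = 1:
  J = ∮_{|z|=1} 1/(17 + 9*(z + 1/z)/2) · dz/(iz) = (2/i) ∮_{|z|=1} dz/(9*z^2 + 34*z + 9).
The roots of 9*z^2 + 34*z + 9 are z = (-17 ± sqrt(17^2 - 9^2))/9, with sqrt(208) = 4*sqrt(13); their product is 1, so only z₊ = -17/9 + 4*sqrt(13)/9 lies inside the unit circle (z₋ = -17/9 - 4*sqrt(13)/9 lies outside).
z₊ is a simple zero of q(z) = 9*z^2 + 34*z + 9, so Res(1/q, z₊) = 1/q'(z₊) with q'(z) = 18*z + 34; and q'(z₊) = 9*(z₊ - z₋) = 8*sqrt(13).
Therefore J = (2/i) · 2πi · 1/(8*sqrt(13)) = 2*pi/(4*sqrt(13)) = sqrt(13)*pi/26

Final answer: sqrt(13)*pi/26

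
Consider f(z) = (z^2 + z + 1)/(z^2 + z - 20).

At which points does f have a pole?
The singularities of f are the zeros of the denominator. Factoring,
  z^2 + z - 20 = (z + 5)*(z - 4)
so the candidates are z = -5, z = 4.

Check the numerator P(z) = z^2 + z + 1 at each one:
  P(-5) = 21 ≠ 0, so z = -5 is a (simple) pole.
  P(4) = 21 ≠ 0, so z = 4 is a (simple) pole.

Poles of f: {-5, 4}

Final answer: {-5, 4}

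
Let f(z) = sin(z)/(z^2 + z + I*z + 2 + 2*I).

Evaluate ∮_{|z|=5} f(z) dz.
By the residue theorem, ∮_C f(z) dz = 2πi · (sum of the residues of f at the poles inside |z| = 5).

The denominator factors as (z + 1 - I)*(z + 2*I), so the singularities of f are simple poles at z = -1 + I, z = -2*I.
  |-1 + I|² = 2 < 25 = 5², so this pole is inside the contour.
  |-2*I|² = 4 < 25 = 5², so this pole is inside the contour.

With P(z) = sin(z) and Q(z) = z^2 + z + I*z + 2 + 2*I, each pole is simple, so Res(f, z₀) = P(z₀)/Q'(z₀) with Q'(z) = 2*z + 1 + I.
  Res(f, -1 + I) = P(-1 + I)/Q'(-1 + I) = (-sin(1 - I))/(-1 + 3*I) = (1/10 + 3*I/10)*sin(1 - I)
  Res(f, -2*I) = P(-2*I)/Q'(-2*I) = (-I*sinh(2))/(1 - 3*I) = (3/10 - I/10)*sinh(2)

Sum of residues inside C: (3/10 - I/10)*sinh(2) + (1/10 + 3*I/10)*sin(1 - I)
∮_C f(z) dz = 2πi · ((3/10 - I/10)*sinh(2) + (1/10 + 3*I/10)*sin(1 - I)) = pi*(-3/5 + I/5)*sin(1 - I) + pi*(1/5 + 3*I/5)*sinh(2)

Final answer: pi*(-3/5 + I/5)*sin(1 - I) + pi*(1/5 + 3*I/5)*sinh(2)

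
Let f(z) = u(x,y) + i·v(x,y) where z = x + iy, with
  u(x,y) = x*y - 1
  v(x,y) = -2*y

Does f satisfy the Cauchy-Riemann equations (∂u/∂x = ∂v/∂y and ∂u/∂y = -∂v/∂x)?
∂u/∂x = y
∂v/∂y = -2
∂u/∂y = x
∂v/∂x = 0
∂u/∂x ≠ ∂v/∂y and ∂u/∂y ≠ -∂v/∂x; the Cauchy-Riemann equations are not satisfied, so f is not analytic.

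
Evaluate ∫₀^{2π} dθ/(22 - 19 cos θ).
Call the integral J. The integrand is 2π-periodic and we integrate over a full period, so shifting θ does not change the value (θ → θ + π flips the sign of the trig term). Hence
  J = ∫₀^{2π} dθ/(22 + 19 cos θ).
Put z = e^{iθ}: then cos θ = (z + 1/z)/2, dθ = dz/(iz), and z runs once counterclockwise around |z| = 1:
  J = ∮_{|z|=1} 1/(22 + 19*(z + 1/z)/2) · dz/(iz) = (2/i) ∮_{|z|=1} dz/(19*z^2 + 44*z + 19).
The roots of 19*z^2 + 44*z + 19 are z = (-22 ± sqrt(22^2 - 19^2))/19, with sqrt(123) = sqrt(123); their product is 1, so only z₊ = -22/19 + sqrt(123)/19 lies inside the unit circle (z₋ = -22/19 - sqrt(123)/19 lies outside).
z₊ is a simple zero of q(z) = 19*z^2 + 44*z + 19, so Res(1/q, z₊) = 1/q'(z₊) with q'(z) = 38*z + 44; and q'(z₊) = 19*(z₊ - z₋) = 2*sqrt(123).
Therefore J = (2/i) · 2πi · 1/(2*sqrt(123)) = 2*pi/(sqrt(123)) = 2*sqrt(123)*pi/123

Final answer: 2*sqrt(123)*pi/123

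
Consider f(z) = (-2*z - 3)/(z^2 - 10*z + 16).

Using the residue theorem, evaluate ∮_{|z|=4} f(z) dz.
By the residue theorem, ∮_C f(z) dz = 2πi · (sum of the residues of f at the poles inside |z| = 4).

The denominator factors as (z - 8)*(z - 2), so the singularities of f are simple poles at z = 8, z = 2.
  |8|² = 64 > 16 = 4², so this pole is outside the contour.
  |2|² = 4 < 16 = 4², so this pole is inside the contour.

With P(z) = -2*z - 3 and Q(z) = z^2 - 10*z + 16, each pole is simple, so Res(f, z₀) = P(z₀)/Q'(z₀) with Q'(z) = 2*z - 10.
  Res(f, 2) = P(2)/Q'(2) = (-7)/(-6) = 7/6

∮_C f(z) dz = 2πi · (7/6) = 7*I*pi/3

Final answer: 7*I*pi/3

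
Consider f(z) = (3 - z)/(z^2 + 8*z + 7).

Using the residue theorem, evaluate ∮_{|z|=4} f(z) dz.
By the residue theorem, ∮_C f(z) dz = 2πi · (sum of the residues of f at the poles inside |z| = 4).

The denominator factors as (z + 1)*(z + 7), so the singularities of f are simple poles at z = -1, z = -7.
  |-1|² = 1 < 16 = 4², so this pole is inside the contour.
  |-7|² = 49 > 16 = 4², so this pole is outside the contour.

With P(z) = 3 - z and Q(z) = z^2 + 8*z + 7, each pole is simple, so Res(f, z₀) = P(z₀)/Q'(z₀) with Q'(z) = 2*z + 8.
  Res(f, -1) = P(-1)/Q'(-1) = (4)/(6) = 2/3

∮_C f(z) dz = 2πi · (2/3) = 4*I*pi/3

Final answer: 4*I*pi/3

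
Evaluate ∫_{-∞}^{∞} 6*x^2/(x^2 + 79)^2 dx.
Let f(z) = 6*z^2/(z^2 + 79)^2. The denominator has no real zeros and deg Q - deg P = 2 ≥ 2, so the integral of f over the upper semicircle |z| = R tends to 0 as R → ∞. Closing the contour in the upper half-plane,
  ∫_{-∞}^{∞} f(x) dx = 2πi · Σ Res(f, z_k)  over the poles with Im z_k > 0.

Zeros of the denominator: z^2 + 79 = 0 gives z = ±sqrt(79)*I.
Upper half-plane: z = sqrt(79)*I (a pole of order 2).

Write f(z) = g(z)/(z - sqrt(79)*I)^2 with g(z) = 6*z^2/(z + sqrt(79)*I)^2. For a double pole, Res(f, z₀) = g'(z₀):
  g'(z) = 12*sqrt(79)*I*z/(z + sqrt(79)*I)^3
  Res(f, sqrt(79)*I) = g'(sqrt(79)*I) = -3*sqrt(79)*I/158

∫_{-∞}^{∞} f(x) dx = 2πi · (-3*sqrt(79)*I/158) = 3*sqrt(79)*pi/79

Final answer: 3*sqrt(79)*pi/79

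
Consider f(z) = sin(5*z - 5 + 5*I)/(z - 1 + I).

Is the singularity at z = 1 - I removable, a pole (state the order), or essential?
Let u = z - 1 + I. The argument of sin is 5*z - 5 + 5*I = 5u, so
  f = sin(5u)/u = ((5u) - (5u)^3/6 + ...)/u = 5 - (125/6)*u^2 + ...
The Laurent expansion about u = 0 has no negative powers; equivalently lim_{z→1 - I} f(z) = 5 exists and is finite.
So the singularity is removable.

Final answer: removable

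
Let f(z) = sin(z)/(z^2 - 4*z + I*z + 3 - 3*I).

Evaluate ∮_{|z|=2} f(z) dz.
pi*(-2/5 - 4*I/5)*sin(1 - I)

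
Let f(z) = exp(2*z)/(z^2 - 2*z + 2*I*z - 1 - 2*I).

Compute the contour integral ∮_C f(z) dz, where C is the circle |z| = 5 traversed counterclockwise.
By the residue theorem, ∮_C f(z) dz = 2πi · (sum of the residues of f at the poles inside |z| = 5).

The denominator factors as (z - 2 + I)*(z + I), so the singularities of f are simple poles at z = 2 - I, z = -I.
  |2 - I|² = 5 < 25 = 5², so this pole is inside the contour.
  |-I|² = 1 < 25 = 5², so this pole is inside the contour.

With P(z) = exp(2*z) and Q(z) = z^2 - 2*z + 2*I*z - 1 - 2*I, each pole is simple, so Res(f, z₀) = P(z₀)/Q'(z₀) with Q'(z) = 2*z - 2 + 2*I.
  Res(f, 2 - I) = P(2 - I)/Q'(2 - I) = (exp(4 - 2*I))/(2) = exp(4 - 2*I)/2
  Res(f, -I) = P(-I)/Q'(-I) = (exp(-2*I))/(-2) = -exp(-2*I)/2

Sum of residues inside C: exp(4 - 2*I)/2 - exp(-2*I)/2
∮_C f(z) dz = 2πi · (exp(4 - 2*I)/2 - exp(-2*I)/2) = I*pi*exp(4 - 2*I) - I*pi*exp(-2*I)

Final answer: I*pi*exp(4 - 2*I) - I*pi*exp(-2*I)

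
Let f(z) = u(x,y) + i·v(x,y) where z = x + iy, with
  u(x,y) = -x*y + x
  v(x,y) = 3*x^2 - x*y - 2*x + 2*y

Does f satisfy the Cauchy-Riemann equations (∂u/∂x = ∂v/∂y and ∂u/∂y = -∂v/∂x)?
∂u/∂x = 1 - y
∂v/∂y = 2 - x
∂u/∂y = -x
∂v/∂x = 6*x - y - 2
∂u/∂x ≠ ∂v/∂y and ∂u/∂y ≠ -∂v/∂x; the Cauchy-Riemann equations are not satisfied, so f is not analytic.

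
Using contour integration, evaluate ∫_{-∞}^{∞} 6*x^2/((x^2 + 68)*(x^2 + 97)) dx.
Let f(z) = 6*z^2/((z^2 + 68)*(z^2 + 97)). The denominator has no real zeros and deg Q - deg P = 2 ≥ 2, so the integral of f over the upper semicircle |z| = R tends to 0 as R → ∞. Closing the contour in the upper half-plane,
  ∫_{-∞}^{∞} f(x) dx = 2πi · Σ Res(f, z_k)  over the poles with Im z_k > 0.

Zeros of the denominator: z^2 + 97 = 0 gives z = ±sqrt(97)*I; z^2 + 68 = 0 gives z = ±2*sqrt(17)*I.
Upper half-plane: z = 2*sqrt(17)*I, z = sqrt(97)*I (simple).

Each pole is a simple zero of Q(z) = z^4 + 165*z^2 + 6596, so Res(f, z₀) = P(z₀)/Q'(z₀) with P(z) = 6*z^2, Q'(z) = 4*z^3 + 330*z:
  Res(f, 2*sqrt(17)*I) = (-408)/(116*sqrt(17)*I) = 6*sqrt(17)*I/29
  Res(f, sqrt(97)*I) = (-582)/(-58*sqrt(97)*I) = -3*sqrt(97)*I/29

Sum of residues: 3*I*(-sqrt(97) + 2*sqrt(17))/29
∫_{-∞}^{∞} f(x) dx = 2πi · (3*I*(-sqrt(97) + 2*sqrt(17))/29) = 6*pi*(-2*sqrt(17) + sqrt(97))/29

Final answer: 6*pi*(-2*sqrt(17) + sqrt(97))/29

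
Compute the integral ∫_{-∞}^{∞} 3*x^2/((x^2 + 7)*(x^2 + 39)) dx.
3*pi*(-sqrt(7) + sqrt(39))/32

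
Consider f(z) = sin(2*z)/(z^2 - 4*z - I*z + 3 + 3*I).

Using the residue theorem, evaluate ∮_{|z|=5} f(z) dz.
By the residue theorem, ∮_C f(z) dz = 2πi · (sum of the residues of f at the poles inside |z| = 5).

The denominator factors as (z - 3)*(z - 1 - I), so the singularities of f are simple poles at z = 3, z = 1 + I.
  |3|² = 9 < 25 = 5², so this pole is inside the contour.
  |1 + I|² = 2 < 25 = 5², so this pole is inside the contour.

With P(z) = sin(2*z) and Q(z) = z^2 - 4*z - I*z + 3 + 3*I, each pole is simple, so Res(f, z₀) = P(z₀)/Q'(z₀) with Q'(z) = 2*z - 4 - I.
  Res(f, 3) = P(3)/Q'(3) = (sin(6))/(2 - I) = (2/5 + I/5)*sin(6)
  Res(f, 1 + I) = P(1 + I)/Q'(1 + I) = (sin(2 + 2*I))/(-2 + I) = (-2/5 - I/5)*sin(2 + 2*I)

Sum of residues inside C: (-2/5 - I/5)*sin(2 + 2*I) + (2/5 + I/5)*sin(6)
∮_C f(z) dz = 2πi · ((-2/5 - I/5)*sin(2 + 2*I) + (2/5 + I/5)*sin(6)) = pi*(2/5 - 4*I/5)*sin(2 + 2*I) + pi*(-2/5 + 4*I/5)*sin(6)

Final answer: pi*(2/5 - 4*I/5)*sin(2 + 2*I) + pi*(-2/5 + 4*I/5)*sin(6)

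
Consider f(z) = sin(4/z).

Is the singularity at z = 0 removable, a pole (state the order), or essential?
Let u = z. Then
  sin(4/u) = Σ_{k≥0} (-1)^k (4)^(2k+1)/((2k+1)!·u^(2k+1)) = 4/u - 32/(3*u^3) + 128/(15*u^5) + ...
which has infinitely many negative powers of u, so sin(4/z) has an essential singularity at z = 0.
So the singularity is essential.

Final answer: essential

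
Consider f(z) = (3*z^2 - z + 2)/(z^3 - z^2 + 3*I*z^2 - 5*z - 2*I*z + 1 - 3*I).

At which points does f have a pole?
{-1 - I, -I, 2 - I}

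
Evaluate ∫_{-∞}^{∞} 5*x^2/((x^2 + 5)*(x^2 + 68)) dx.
Let f(z) = 5*z^2/((z^2 + 5)*(z^2 + 68)). The denominator has no real zeros and deg Q - deg P = 2 ≥ 2, so the integral of f over the upper semicircle |z| = R tends to 0 as R → ∞. Closing the contour in the upper half-plane,
  ∫_{-∞}^{∞} f(x) dx = 2πi · Σ Res(f, z_k)  over the poles with Im z_k > 0.

Zeros of the denominator: z^2 + 5 = 0 gives z = ±sqrt(5)*I; z^2 + 68 = 0 gives z = ±2*sqrt(17)*I.
Upper half-plane: z = 2*sqrt(17)*I, z = sqrt(5)*I (simple).

Each pole is a simple zero of Q(z) = z^4 + 73*z^2 + 340, so Res(f, z₀) = P(z₀)/Q'(z₀) with P(z) = 5*z^2, Q'(z) = 4*z^3 + 146*z:
  Res(f, 2*sqrt(17)*I) = (-340)/(-252*sqrt(17)*I) = -5*sqrt(17)*I/63
  Res(f, sqrt(5)*I) = (-25)/(126*sqrt(5)*I) = 5*sqrt(5)*I/126

Sum of residues: 5*I*(-2*sqrt(17) + sqrt(5))/126
∫_{-∞}^{∞} f(x) dx = 2πi · (5*I*(-2*sqrt(17) + sqrt(5))/126) = 5*pi*(-sqrt(5) + 2*sqrt(17))/63

Final answer: 5*pi*(-sqrt(5) + 2*sqrt(17))/63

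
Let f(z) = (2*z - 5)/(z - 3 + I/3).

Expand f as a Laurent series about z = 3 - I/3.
Put w = z - (3 - I/3), i.e. z = w + 3 - I/3. The denominator is w, so it suffices to rewrite the numerator in powers of w.

P(z) = 2*z - 5
P(w + 3 - I/3) = 1 - 2*I/3 + 2*w

Dividing each term by w:
  f = (1 - 2*I/3)/w + 2

Substituting back w = z - 3 + I/3:
  f(z) = (1 - 2*I/3)/(z - 3 + I/3) + 2

The series is finite because the numerator is a polynomial; the negative powers form the principal part, and the coefficient of 1/(z - 3 + I/3) gives Res(f, 3 - I/3) = 1 - 2*I/3.

Final answer: (1 - 2*I/3)/(z - 3 + I/3) + 2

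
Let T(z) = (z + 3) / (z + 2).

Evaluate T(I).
Substitute z = I:
  numerator:   (I) + 3 = 3 + I
  denominator: (I) + 2 = 2 + I
T(I) = (3 + I)/(2 + I); multiplying numerator and denominator by the conjugate 2 - I gives (7 - I)/5 = 7/5 - I/5

Final answer: 7/5 - I/5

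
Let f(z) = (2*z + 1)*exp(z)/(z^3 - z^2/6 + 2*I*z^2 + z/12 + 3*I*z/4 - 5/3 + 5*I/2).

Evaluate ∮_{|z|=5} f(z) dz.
pi*(12/113 - 180*I/113)*exp(-1/2 - 3*I/2) + pi*(15516/32657 - 10356*I/32657)*exp(-1/3 + I) + pi*(-168/289 + 552*I/289)*exp(1 - 3*I/2)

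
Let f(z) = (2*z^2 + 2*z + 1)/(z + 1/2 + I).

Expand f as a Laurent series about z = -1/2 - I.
Put w = z - (-1/2 - I), i.e. z = w - 1/2 - I. The denominator is w, so it suffices to rewrite the numerator in powers of w.

P(z) = 2*z^2 + 2*z + 1
P(w - 1/2 - I) = -3/2 - 4*I*w + 2*w^2

Dividing each term by w:
  f = -3/(2*w) - 4*I + 2*w

Substituting back w = z + 1/2 + I:
  f(z) = -3/(2*(z + 1/2 + I)) - 4*I + 2*(z + 1/2 + I)

The series is finite because the numerator is a polynomial; the negative powers form the principal part, and the coefficient of 1/(z + 1/2 + I) gives Res(f, -1/2 - I) = -3/2.

Final answer: -3/(2*(z + 1/2 + I)) - 4*I + 2*(z + 1/2 + I)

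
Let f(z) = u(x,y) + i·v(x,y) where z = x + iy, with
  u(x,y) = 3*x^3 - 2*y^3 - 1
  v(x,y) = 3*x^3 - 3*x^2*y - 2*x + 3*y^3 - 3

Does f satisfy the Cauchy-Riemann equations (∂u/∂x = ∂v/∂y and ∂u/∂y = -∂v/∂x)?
∂u/∂x = 9*x^2
∂v/∂y = -3*x^2 + 9*y^2
∂u/∂y = -6*y^2
∂v/∂x = 9*x^2 - 6*x*y - 2
∂u/∂x ≠ ∂v/∂y and ∂u/∂y ≠ -∂v/∂x; the Cauchy-Riemann equations are not satisfied, so f is not analytic.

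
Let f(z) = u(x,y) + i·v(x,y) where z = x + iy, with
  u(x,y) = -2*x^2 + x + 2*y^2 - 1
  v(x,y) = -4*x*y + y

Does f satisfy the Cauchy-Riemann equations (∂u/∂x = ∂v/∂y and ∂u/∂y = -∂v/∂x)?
∂u/∂x = 1 - 4*x
∂v/∂y = 1 - 4*x
∂u/∂y = 4*y
∂v/∂x = -4*y
∂u/∂x = ∂v/∂y and ∂u/∂y = -∂v/∂x hold identically; f is analytic.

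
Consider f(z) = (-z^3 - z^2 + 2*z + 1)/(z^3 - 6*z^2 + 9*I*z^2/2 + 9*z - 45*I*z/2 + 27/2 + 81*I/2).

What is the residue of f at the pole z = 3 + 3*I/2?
Write f(z) = P(z)/Q(z) with P(z) = -z^3 - z^2 + 2*z + 1 and Q(z) = z^3 - 6*z^2 + 9*I*z^2/2 + 9*z - 45*I*z/2 + 27/2 + 81*I/2.
The denominator factors as Q(z) = (z - 3 + 3*I)*(z - 3 - 3*I/2)*(z + 3*I), so z = 3 + 3*I/2 is a simple zero of Q and P is analytic there; z = 3 + 3*I/2 is therefore a simple pole and
  Res(f, z₀) = P(z₀)/Q'(z₀).

Q'(z) = 3*z^2 - 12*z + 9*I*z + 9 - 45*I/2, so Q'(3 + 3*I/2) = -81/4 + 27*I/2.
P(3 + 3*I/2) = -13/2 - 345*I/8.

Res(f, 3 + 3*I/2) = (-13/2 - 345*I/8)/(-81/4 + 27*I/2) = -89/117 + 1139*I/702

Final answer: -89/117 + 1139*I/702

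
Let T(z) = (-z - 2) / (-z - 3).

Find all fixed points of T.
T(z) = z means -z - 2 = z*(-z - 3), i.e.
  -z^2 - 2*z + 2 = 0.
Discriminant: (-2)^2 - 4*(-1)*(2) = 12, so the roots are real.
  z = (2 ± sqrt(12))/(2*(-1))
Fixed points: {-sqrt(3) - 1, -1 + sqrt(3)}

Final answer: {-sqrt(3) - 1, -1 + sqrt(3)}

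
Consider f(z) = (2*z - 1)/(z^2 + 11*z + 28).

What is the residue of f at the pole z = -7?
Write f(z) = P(z)/Q(z) with P(z) = 2*z - 1 and Q(z) = z^2 + 11*z + 28.
The denominator factors as Q(z) = (z + 4)*(z + 7), so z = -7 is a simple zero of Q and P is analytic there; z = -7 is therefore a simple pole and
  Res(f, z₀) = P(z₀)/Q'(z₀).

Q'(z) = 2*z + 11, so Q'(-7) = -3.
P(-7) = -15.

Res(f, -7) = (-15)/(-3) = 5

Final answer: 5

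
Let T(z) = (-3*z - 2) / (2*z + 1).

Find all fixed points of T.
T(z) = z means -3*z - 2 = z*(2*z + 1), i.e.
  2*z^2 + 4*z + 2 = 0.
Discriminant: (4)^2 - 4*(2)*(2) = 0, so there is one repeated root.
  z = (-4 ± 0)/(2*(2))
Fixed points: {-1}

Final answer: {-1}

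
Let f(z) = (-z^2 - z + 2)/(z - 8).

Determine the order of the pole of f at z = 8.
Factor the denominator:
  z - 8 = (z - 8)

The numerator P(z) = -z^2 - z + 2 has P(8) = -70 ≠ 0, so no factor of (z - 8) cancels.
Near z = 8 we can therefore write f(z) = g(z)/(z - 8) with g analytic at 8 and g(8) ≠ 0 (g is just the numerator).

Hence z = 8 is a pole of order 1.

Final answer: 1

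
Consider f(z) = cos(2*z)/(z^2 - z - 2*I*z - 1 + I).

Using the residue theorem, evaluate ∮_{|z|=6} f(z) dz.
-2*I*pi*cosh(2) + 2*I*pi*cos(2 + 2*I)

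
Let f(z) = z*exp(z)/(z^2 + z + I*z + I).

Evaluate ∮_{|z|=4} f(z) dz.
By the residue theorem, ∮_C f(z) dz = 2πi · (sum of the residues of f at the poles inside |z| = 4).

The denominator factors as (z + 1)*(z + I), so the singularities of f are simple poles at z = -1, z = -I.
  |-1|² = 1 < 16 = 4², so this pole is inside the contour.
  |-I|² = 1 < 16 = 4², so this pole is inside the contour.

With P(z) = z*exp(z) and Q(z) = z^2 + z + I*z + I, each pole is simple, so Res(f, z₀) = P(z₀)/Q'(z₀) with Q'(z) = 2*z + 1 + I.
  Res(f, -1) = P(-1)/Q'(-1) = (-exp(-1))/(-1 + I) = (1/2 + I/2)*exp(-1)
  Res(f, -I) = P(-I)/Q'(-I) = (-I*exp(-I))/(1 - I) = (1/2 - I/2)*exp(-I)

Sum of residues inside C: (1/2 - I/2)*exp(-I) + (1/2 + I/2)*exp(-1)
∮_C f(z) dz = 2πi · ((1/2 - I/2)*exp(-I) + (1/2 + I/2)*exp(-1)) = pi*(1 + I)*exp(-I) + pi*(-1 + I)*exp(-1)

Final answer: pi*(1 + I)*exp(-I) + pi*(-1 + I)*exp(-1)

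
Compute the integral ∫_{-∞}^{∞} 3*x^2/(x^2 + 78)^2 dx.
sqrt(78)*pi/52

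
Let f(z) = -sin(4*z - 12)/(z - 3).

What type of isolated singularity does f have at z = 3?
Let u = z - 3. The argument of sin is 4*z - 12 = 4u, so
  f = -sin(4u)/u = -((4u) - (4u)^3/6 + ...)/u = -4 + (32/3)*u^2 - ...
The Laurent expansion about u = 0 has no negative powers; equivalently lim_{z→3} f(z) = -4 exists and is finite.
So the singularity is removable.

Final answer: removable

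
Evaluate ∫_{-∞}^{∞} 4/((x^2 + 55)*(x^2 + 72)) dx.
Let f(z) = 4/((z^2 + 55)*(z^2 + 72)). The denominator has no real zeros and deg Q - deg P = 4 ≥ 2, so the integral of f over the upper semicircle |z| = R tends to 0 as R → ∞. Closing the contour in the upper half-plane,
  ∫_{-∞}^{∞} f(x) dx = 2πi · Σ Res(f, z_k)  over the poles with Im z_k > 0.

Zeros of the denominator: z^2 + 55 = 0 gives z = ±sqrt(55)*I; z^2 + 72 = 0 gives z = ±6*sqrt(2)*I.
Upper half-plane: z = 6*sqrt(2)*I, z = sqrt(55)*I (simple).

Each pole is a simple zero of Q(z) = z^4 + 127*z^2 + 3960, so Res(f, z₀) = P(z₀)/Q'(z₀) with P(z) = 4, Q'(z) = 4*z^3 + 254*z:
  Res(f, 6*sqrt(2)*I) = (4)/(-204*sqrt(2)*I) = sqrt(2)*I/102
  Res(f, sqrt(55)*I) = (4)/(34*sqrt(55)*I) = -2*sqrt(55)*I/935

Sum of residues: I*(-12*sqrt(55) + 55*sqrt(2))/5610
∫_{-∞}^{∞} f(x) dx = 2πi · (I*(-12*sqrt(55) + 55*sqrt(2))/5610) = pi*(-55*sqrt(2) + 12*sqrt(55))/2805

Final answer: pi*(-55*sqrt(2) + 12*sqrt(55))/2805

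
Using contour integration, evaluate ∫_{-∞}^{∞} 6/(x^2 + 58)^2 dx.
Let f(z) = 6/(z^2 + 58)^2. The denominator has no real zeros and deg Q - deg P = 4 ≥ 2, so the integral of f over the upper semicircle |z| = R tends to 0 as R → ∞. Closing the contour in the upper half-plane,
  ∫_{-∞}^{∞} f(x) dx = 2πi · Σ Res(f, z_k)  over the poles with Im z_k > 0.

Zeros of the denominator: z^2 + 58 = 0 gives z = ±sqrt(58)*I.
Upper half-plane: z = sqrt(58)*I (a pole of order 2).

Write f(z) = g(z)/(z - sqrt(58)*I)^2 with g(z) = 6/(z + sqrt(58)*I)^2. For a double pole, Res(f, z₀) = g'(z₀):
  g'(z) = -12/(z + sqrt(58)*I)^3
  Res(f, sqrt(58)*I) = g'(sqrt(58)*I) = -3*sqrt(58)*I/6728

∫_{-∞}^{∞} f(x) dx = 2πi · (-3*sqrt(58)*I/6728) = 3*sqrt(58)*pi/3364

Final answer: 3*sqrt(58)*pi/3364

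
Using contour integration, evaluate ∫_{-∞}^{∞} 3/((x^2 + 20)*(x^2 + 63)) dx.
pi*(-10*sqrt(7) + 21*sqrt(5))/3010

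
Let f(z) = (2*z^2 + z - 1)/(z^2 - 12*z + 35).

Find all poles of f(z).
The singularities of f are the zeros of the denominator. Factoring,
  z^2 - 12*z + 35 = (z - 5)*(z - 7)
so the candidates are z = 5, z = 7.

Check the numerator P(z) = 2*z^2 + z - 1 at each one:
  P(5) = 54 ≠ 0, so z = 5 is a (simple) pole.
  P(7) = 104 ≠ 0, so z = 7 is a (simple) pole.

Poles of f: {5, 7}

Final answer: {5, 7}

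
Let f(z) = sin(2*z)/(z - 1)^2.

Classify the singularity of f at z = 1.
Write f(z) = g(z)/(z - 1)^2 with g(z) = sin(2*z).
g is entire and g(1) = sin(2) ≠ 0, so no factor of (z - 1) cancels: the Laurent expansion of f about z = 1 starts at the power -2, i.e. lim_{z→z₀} (z - z₀)^2 f(z) = sin(2) is finite and nonzero.
So z = 1 is a pole of order 2.

Final answer: pole of order 2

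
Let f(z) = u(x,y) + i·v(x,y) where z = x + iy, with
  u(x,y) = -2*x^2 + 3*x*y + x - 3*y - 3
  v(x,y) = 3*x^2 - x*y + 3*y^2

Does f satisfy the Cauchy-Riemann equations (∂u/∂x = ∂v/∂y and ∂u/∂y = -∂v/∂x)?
∂u/∂x = -4*x + 3*y + 1
∂v/∂y = -x + 6*y
∂u/∂y = 3*x - 3
∂v/∂x = 6*x - y
∂u/∂x ≠ ∂v/∂y and ∂u/∂y ≠ -∂v/∂x; the Cauchy-Riemann equations are not satisfied, so f is not analytic.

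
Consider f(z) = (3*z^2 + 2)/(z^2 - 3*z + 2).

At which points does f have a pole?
{1, 2}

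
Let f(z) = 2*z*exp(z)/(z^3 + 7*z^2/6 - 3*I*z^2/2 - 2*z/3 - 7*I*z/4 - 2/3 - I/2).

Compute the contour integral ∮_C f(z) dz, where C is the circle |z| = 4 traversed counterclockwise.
By the residue theorem, ∮_C f(z) dz = 2πi · (sum of the residues of f at the poles inside |z| = 4).

The denominator factors as (z + 1 - I/2)*(z - 1/2 - I)*(z + 2/3), so the singularities of f are simple poles at z = -1 + I/2, z = 1/2 + I, z = -2/3.
  |-1 + I/2|² = 5/4 < 16 = 4², so this pole is inside the contour.
  |1/2 + I|² = 5/4 < 16 = 4², so this pole is inside the contour.
  |-2/3|² = 4/9 < 16 = 4², so this pole is inside the contour.

With P(z) = 2*z*exp(z) and Q(z) = z^3 + 7*z^2/6 - 3*I*z^2/2 - 2*z/3 - 7*I*z/4 - 2/3 - I/2, each pole is simple, so Res(f, z₀) = P(z₀)/Q'(z₀) with Q'(z) = 3*z^2 + 7*z/3 - 3*I*z - 2/3 - 7*I/4.
  Res(f, -1 + I/2) = P(-1 + I/2)/Q'(-1 + I/2) = ((-2 + I)*exp(-1 + I/2))/(3/4 - 7*I/12) = (-30/13 - 6*I/13)*exp(-1 + I/2)
  Res(f, 1/2 + I) = P(1/2 + I)/Q'(1/2 + I) = ((1 + 2*I)*exp(1/2 + I))/(5/4 + 25*I/12) = (78/85 + 6*I/85)*exp(1/2 + I)
  Res(f, -2/3) = P(-2/3)/Q'(-2/3) = (-4*exp(-2/3)/3)/(-8/9 + I/4) = (1536/1105 + 432*I/1105)*exp(-2/3)

Sum of residues inside C: (-30/13 - 6*I/13)*exp(-1 + I/2) + (1536/1105 + 432*I/1105)*exp(-2/3) + (78/85 + 6*I/85)*exp(1/2 + I)
∮_C f(z) dz = 2πi · ((-30/13 - 6*I/13)*exp(-1 + I/2) + (1536/1105 + 432*I/1105)*exp(-2/3) + (78/85 + 6*I/85)*exp(1/2 + I)) = pi*(12/13 - 60*I/13)*exp(-1 + I/2) + pi*(-864/1105 + 3072*I/1105)*exp(-2/3) + pi*(-12/85 + 156*I/85)*exp(1/2 + I)

Final answer: pi*(12/13 - 60*I/13)*exp(-1 + I/2) + pi*(-864/1105 + 3072*I/1105)*exp(-2/3) + pi*(-12/85 + 156*I/85)*exp(1/2 + I)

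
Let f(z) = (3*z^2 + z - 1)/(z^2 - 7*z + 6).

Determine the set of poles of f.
The singularities of f are the zeros of the denominator. Factoring,
  z^2 - 7*z + 6 = (z - 6)*(z - 1)
so the candidates are z = 6, z = 1.

Check the numerator P(z) = 3*z^2 + z - 1 at each one:
  P(6) = 113 ≠ 0, so z = 6 is a (simple) pole.
  P(1) = 3 ≠ 0, so z = 1 is a (simple) pole.

Poles of f: {1, 6}

Final answer: {1, 6}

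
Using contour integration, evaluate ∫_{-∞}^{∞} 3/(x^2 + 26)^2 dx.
Let f(z) = 3/(z^2 + 26)^2. The denominator has no real zeros and deg Q - deg P = 4 ≥ 2, so the integral of f over the upper semicircle |z| = R tends to 0 as R → ∞. Closing the contour in the upper half-plane,
  ∫_{-∞}^{∞} f(x) dx = 2πi · Σ Res(f, z_k)  over the poles with Im z_k > 0.

Zeros of the denominator: z^2 + 26 = 0 gives z = ±sqrt(26)*I.
Upper half-plane: z = sqrt(26)*I (a pole of order 2).

Write f(z) = g(z)/(z - sqrt(26)*I)^2 with g(z) = 3/(z + sqrt(26)*I)^2. For a double pole, Res(f, z₀) = g'(z₀):
  g'(z) = -6/(z + sqrt(26)*I)^3
  Res(f, sqrt(26)*I) = g'(sqrt(26)*I) = -3*sqrt(26)*I/2704

∫_{-∞}^{∞} f(x) dx = 2πi · (-3*sqrt(26)*I/2704) = 3*sqrt(26)*pi/1352

Final answer: 3*sqrt(26)*pi/1352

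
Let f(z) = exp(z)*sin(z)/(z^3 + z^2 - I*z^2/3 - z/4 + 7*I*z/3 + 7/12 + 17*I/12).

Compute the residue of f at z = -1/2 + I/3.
Write f(z) = P(z)/Q(z) with P(z) = exp(z)*sin(z) and Q(z) = z^3 + z^2 - I*z^2/3 - z/4 + 7*I*z/3 + 7/12 + 17*I/12.
The denominator factors as Q(z) = (z - 1 + I)*(z + 1/2 - I/3)*(z + 3/2 - I), so z = -1/2 + I/3 is a simple zero of Q and P is analytic there; z = -1/2 + I/3 is therefore a simple pole and
  Res(f, z₀) = P(z₀)/Q'(z₀).

Q'(z) = 3*z^2 + 2*z - 2*I*z/3 - 1/4 + 7*I/3, so Q'(-1/2 + I/3) = -11/18 + 7*I/3.
P(-1/2 + I/3) = -exp(-1/2 + I/3)*sin(1/2 - I/3).

Res(f, -1/2 + I/3) = (-exp(-1/2 + I/3)*sin(1/2 - I/3))/(-11/18 + 7*I/3) = (198/1885 + 756*I/1885)*exp(-1/2 + I/3)*sin(1/2 - I/3)

Final answer: (198/1885 + 756*I/1885)*exp(-1/2 + I/3)*sin(1/2 - I/3)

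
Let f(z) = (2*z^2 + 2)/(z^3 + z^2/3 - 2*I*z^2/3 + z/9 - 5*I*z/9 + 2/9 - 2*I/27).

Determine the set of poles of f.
The singularities of f are the zeros of the denominator. Factoring,
  z^3 + z^2/3 - 2*I*z^2/3 + z/9 - 5*I*z/9 + 2/9 - 2*I/27 = (z - 1/3 - I)*(z + 2/3)*(z + I/3)
so the candidates are z = 1/3 + I, z = -2/3, z = -I/3.

Check the numerator P(z) = 2*z^2 + 2 at each one:
  P(1/3 + I) = 2/9 + 4*I/3 ≠ 0, so z = 1/3 + I is a (simple) pole.
  P(-2/3) = 26/9 ≠ 0, so z = -2/3 is a (simple) pole.
  P(-I/3) = 16/9 ≠ 0, so z = -I/3 is a (simple) pole.

Poles of f: {-2/3, -I/3, 1/3 + I}

Final answer: {-2/3, -I/3, 1/3 + I}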